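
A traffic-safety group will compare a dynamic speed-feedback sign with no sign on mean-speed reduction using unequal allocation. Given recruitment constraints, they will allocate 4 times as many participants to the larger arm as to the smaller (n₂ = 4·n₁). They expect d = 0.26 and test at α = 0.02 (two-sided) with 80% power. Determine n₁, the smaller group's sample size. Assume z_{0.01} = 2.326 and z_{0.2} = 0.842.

With allocation ratio k = n₂/n₁ = 4, Var(x̄₁−x̄₂) = σ²(1/n₁ + 1/(k·n₁)) = σ²·(k+1)/(k·n₁).
So n₁ = (1 + 1/k)·((z_{α/2} + z_β)/d)² = 1.250 × (3.168/0.26)².
n₁ = 1.250 × 148.46 = 185.6.
Round up: n₁ = 186, giving n₂ = 4 × 186 = 744.

n₁ = 186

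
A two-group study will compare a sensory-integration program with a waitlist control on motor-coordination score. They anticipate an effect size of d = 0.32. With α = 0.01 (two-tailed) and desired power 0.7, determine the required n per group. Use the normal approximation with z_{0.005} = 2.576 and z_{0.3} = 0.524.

For two independent groups with equal n: n = 2·((z_{α/2} + z_β) / d)².
z_{α/2} + z_β = 2.576 + 0.524 = 3.100.
n = 2 × (3.100 / 0.32)² = 2 × 9.688² = 2 × 93.85 = 187.7.
Round up to the next whole participant.

n = 188 per group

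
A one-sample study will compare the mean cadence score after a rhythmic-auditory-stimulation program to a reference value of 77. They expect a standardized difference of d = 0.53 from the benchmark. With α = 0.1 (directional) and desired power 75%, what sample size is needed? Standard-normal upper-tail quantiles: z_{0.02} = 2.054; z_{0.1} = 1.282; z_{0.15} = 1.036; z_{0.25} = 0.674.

For a one-sample test: n = ((z_{α} + z_β) / d)².
z_{α} + z_β = 1.282 + 0.674 = 1.956.
n = (1.956 / 0.53)² = 3.691² = 13.62.
Round up.

n = 14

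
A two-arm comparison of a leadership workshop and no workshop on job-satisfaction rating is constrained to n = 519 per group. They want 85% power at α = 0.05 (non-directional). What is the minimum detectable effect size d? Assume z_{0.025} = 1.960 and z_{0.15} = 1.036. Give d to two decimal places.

For two independent groups of n = 519 each: d_min = (z_{α/2} + z_β)·√(2/n).
z-sum = 1.960 + 1.036 = 2.996.
d_min = 2.996 × √(2/519) = 2.996 × 0.0621 = 0.186.

d_min ≈ 0.19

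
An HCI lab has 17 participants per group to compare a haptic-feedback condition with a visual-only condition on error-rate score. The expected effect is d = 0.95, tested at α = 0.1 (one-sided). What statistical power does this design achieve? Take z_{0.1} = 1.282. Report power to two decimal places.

For two equal groups, power = Φ(d·√(n/2) − z_{α}).
d·√(n/2) = 0.95 × √(17/2) = 0.95 × 2.915 = 2.770.
z_β = 2.770 − 1.282 = 1.488.
Power = Φ(1.488) = 0.932.

power ≈ 0.93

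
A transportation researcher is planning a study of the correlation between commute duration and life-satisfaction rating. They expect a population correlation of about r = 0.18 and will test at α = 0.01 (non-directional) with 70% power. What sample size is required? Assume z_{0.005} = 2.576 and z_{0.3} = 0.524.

n = 294

Fisher's z: C = ½·ln((1+r)/(1−r)) = ½·ln(1.4390) = 0.1820.
n = ((z_{α/2} + z_β)/C)² + 3.
(2.576 + 0.524) / 0.1820 = 3.100 / 0.1820 = 17.033.
n = 17.033² + 3 = 290.12 + 3 = 293.1.
Round up.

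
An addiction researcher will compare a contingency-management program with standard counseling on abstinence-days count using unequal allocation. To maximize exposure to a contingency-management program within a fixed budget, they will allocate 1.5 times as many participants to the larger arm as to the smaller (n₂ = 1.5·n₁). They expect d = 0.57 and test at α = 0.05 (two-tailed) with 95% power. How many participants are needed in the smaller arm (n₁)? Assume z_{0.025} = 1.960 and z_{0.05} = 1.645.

n₁ = 67

With allocation ratio k = n₂/n₁ = 1.5, Var(x̄₁−x̄₂) = σ²(1/n₁ + 1/(k·n₁)) = σ²·(k+1)/(k·n₁).
So n₁ = (1 + 1/k)·((z_{α/2} + z_β)/d)² = 1.667 × (3.605/0.57)².
n₁ = 1.667 × 40.00 = 66.7.
Round up: n₁ = 67, giving n₂ = ⌈1.5 × 67⌉ = ⌈100.5⌉ = 101.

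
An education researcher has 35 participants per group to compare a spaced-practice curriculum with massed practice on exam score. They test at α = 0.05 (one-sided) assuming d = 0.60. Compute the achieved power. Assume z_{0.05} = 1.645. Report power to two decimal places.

power ≈ 0.81

For two equal groups, power = Φ(d·√(n/2) − z_{α}).
d·√(n/2) = 0.60 × √(35/2) = 0.60 × 4.183 = 2.510.
z_β = 2.510 − 1.645 = 0.865.
Power = Φ(0.865) = 0.806.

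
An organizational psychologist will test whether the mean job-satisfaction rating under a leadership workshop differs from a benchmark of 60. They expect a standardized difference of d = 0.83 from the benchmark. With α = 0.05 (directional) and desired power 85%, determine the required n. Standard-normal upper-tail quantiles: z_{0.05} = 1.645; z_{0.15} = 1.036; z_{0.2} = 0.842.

For a one-sample test: n = ((z_{α} + z_β) / d)².
z_{α} + z_β = 1.645 + 1.036 = 2.681.
n = (2.681 / 0.83)² = 3.230² = 10.43.
Round up.

n = 11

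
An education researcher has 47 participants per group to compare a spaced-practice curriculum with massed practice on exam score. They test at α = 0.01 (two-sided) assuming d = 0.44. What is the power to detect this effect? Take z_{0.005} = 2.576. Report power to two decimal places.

power ≈ 0.33

For two equal groups, power = Φ(d·√(n/2) − z_{α/2}).
d·√(n/2) = 0.44 × √(47/2) = 0.44 × 4.848 = 2.133.
z_β = 2.133 − 2.576 = -0.443.
Power = Φ(-0.443) = 0.329.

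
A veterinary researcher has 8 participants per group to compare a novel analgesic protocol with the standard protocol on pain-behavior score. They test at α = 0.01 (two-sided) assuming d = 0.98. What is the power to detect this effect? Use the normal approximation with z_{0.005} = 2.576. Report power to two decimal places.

power ≈ 0.27

For two equal groups, power = Φ(d·√(n/2) − z_{α/2}).
d·√(n/2) = 0.98 × √(8/2) = 0.98 × 2.000 = 1.960.
z_β = 1.960 − 2.576 = -0.616.
Power = Φ(-0.616) = 0.269.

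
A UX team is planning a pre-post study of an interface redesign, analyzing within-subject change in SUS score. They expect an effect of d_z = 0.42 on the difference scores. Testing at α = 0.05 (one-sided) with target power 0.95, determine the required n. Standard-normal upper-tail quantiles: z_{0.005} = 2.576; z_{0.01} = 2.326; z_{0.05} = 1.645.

n = 62 pairs

For a paired (one-sample on differences) test: n = ((z_{α} + z_β) / d)².
z_{α} + z_β = 1.645 + 1.645 = 3.290.
n = (3.290 / 0.42)² = 7.833² = 61.36.
Round up.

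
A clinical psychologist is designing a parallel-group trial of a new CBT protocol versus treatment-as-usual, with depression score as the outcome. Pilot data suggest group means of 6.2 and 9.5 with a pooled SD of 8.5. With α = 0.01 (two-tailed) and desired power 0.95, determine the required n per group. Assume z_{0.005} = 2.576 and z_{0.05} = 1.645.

Cohen's d = |M₁ − M₂| / SD_pooled = |6.2 − 9.5| / 8.5 = 3.3 / 8.5 = 0.388.
For two independent groups with equal n: n = 2·((z_{α/2} + z_β) / d)².
z_{α/2} + z_β = 2.576 + 1.645 = 4.221.
n = 2 × (4.221 / 0.388)² = 2 × 10.879² = 2 × 118.35 = 236.7.
Round up to the next whole participant.

n = 237 per group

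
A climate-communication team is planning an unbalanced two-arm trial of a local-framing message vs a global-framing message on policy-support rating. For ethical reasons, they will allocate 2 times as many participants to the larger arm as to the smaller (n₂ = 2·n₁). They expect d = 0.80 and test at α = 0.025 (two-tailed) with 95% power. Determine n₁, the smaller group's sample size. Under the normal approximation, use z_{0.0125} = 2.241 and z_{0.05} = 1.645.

With allocation ratio k = n₂/n₁ = 2, Var(x̄₁−x̄₂) = σ²(1/n₁ + 1/(k·n₁)) = σ²·(k+1)/(k·n₁).
So n₁ = (1 + 1/k)·((z_{α/2} + z_β)/d)² = 1.500 × (3.886/0.80)².
n₁ = 1.500 × 23.60 = 35.4.
Round up: n₁ = 36, giving n₂ = 2 × 36 = 72.

n₁ = 36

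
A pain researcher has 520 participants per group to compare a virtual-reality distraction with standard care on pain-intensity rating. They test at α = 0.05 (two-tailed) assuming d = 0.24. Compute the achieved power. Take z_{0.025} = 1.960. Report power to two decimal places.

power ≈ 0.97

For two equal groups, power = Φ(d·√(n/2) − z_{α/2}).
d·√(n/2) = 0.24 × √(520/2) = 0.24 × 16.125 = 3.870.
z_β = 3.870 − 1.960 = 1.910.
Power = Φ(1.910) = 0.972.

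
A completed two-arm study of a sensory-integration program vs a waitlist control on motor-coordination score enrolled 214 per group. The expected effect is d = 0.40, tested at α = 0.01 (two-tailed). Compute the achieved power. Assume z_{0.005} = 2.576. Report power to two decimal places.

For two equal groups, power = Φ(d·√(n/2) − z_{α/2}).
d·√(n/2) = 0.40 × √(214/2) = 0.40 × 10.344 = 4.138.
z_β = 4.138 − 2.576 = 1.562.
Power = Φ(1.562) = 0.941.

power ≈ 0.94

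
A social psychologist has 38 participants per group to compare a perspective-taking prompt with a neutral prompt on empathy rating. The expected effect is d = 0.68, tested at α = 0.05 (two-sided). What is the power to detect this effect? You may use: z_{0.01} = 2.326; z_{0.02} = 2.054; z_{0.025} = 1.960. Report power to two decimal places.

For two equal groups, power = Φ(d·√(n/2) − z_{α/2}).
d·√(n/2) = 0.68 × √(38/2) = 0.68 × 4.359 = 2.964.
z_β = 2.964 − 1.960 = 1.004.
Power = Φ(1.004) = 0.842.

power ≈ 0.84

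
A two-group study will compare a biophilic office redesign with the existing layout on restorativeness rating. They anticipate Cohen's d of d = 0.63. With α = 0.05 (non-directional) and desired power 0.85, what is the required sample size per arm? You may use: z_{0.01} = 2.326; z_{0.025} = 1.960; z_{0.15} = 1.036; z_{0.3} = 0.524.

For two independent groups with equal n: n = 2·((z_{α/2} + z_β) / d)².
z_{α/2} + z_β = 1.960 + 1.036 = 2.996.
n = 2 × (2.996 / 0.63)² = 2 × 4.756² = 2 × 22.62 = 45.2.
Round up to the next whole participant.

n = 46 per group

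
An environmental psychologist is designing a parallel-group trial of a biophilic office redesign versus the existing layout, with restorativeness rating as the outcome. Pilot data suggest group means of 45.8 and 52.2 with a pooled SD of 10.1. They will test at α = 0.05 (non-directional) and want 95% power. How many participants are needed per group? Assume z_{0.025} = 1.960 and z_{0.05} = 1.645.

Cohen's d = |M₁ − M₂| / SD_pooled = |45.8 − 52.2| / 10.1 = 6.4 / 10.1 = 0.634.
For two independent groups with equal n: n = 2·((z_{α/2} + z_β) / d)².
z_{α/2} + z_β = 1.960 + 1.645 = 3.605.
n = 2 × (3.605 / 0.634)² = 2 × 5.686² = 2 × 32.33 = 64.7.
Round up to the next whole participant.

n = 65 per group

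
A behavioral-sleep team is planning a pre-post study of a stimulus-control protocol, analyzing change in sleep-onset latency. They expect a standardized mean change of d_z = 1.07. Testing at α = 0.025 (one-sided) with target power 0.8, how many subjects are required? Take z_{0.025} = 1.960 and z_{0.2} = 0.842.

n = 7 pairs

For a paired (one-sample on differences) test: n = ((z_{α} + z_β) / d)².
z_{α} + z_β = 1.960 + 0.842 = 2.802.
n = (2.802 / 1.07)² = 2.619² = 6.86.
Round up.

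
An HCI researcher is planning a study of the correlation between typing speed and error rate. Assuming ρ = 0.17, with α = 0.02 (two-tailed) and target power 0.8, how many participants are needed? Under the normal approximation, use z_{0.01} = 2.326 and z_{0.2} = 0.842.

n = 344

Fisher's z: C = ½·ln((1+r)/(1−r)) = ½·ln(1.4096) = 0.1717.
n = ((z_{α/2} + z_β)/C)² + 3.
(2.326 + 0.842) / 0.1717 = 3.168 / 0.1717 = 18.451.
n = 18.451² + 3 = 340.43 + 3 = 343.4.
Round up.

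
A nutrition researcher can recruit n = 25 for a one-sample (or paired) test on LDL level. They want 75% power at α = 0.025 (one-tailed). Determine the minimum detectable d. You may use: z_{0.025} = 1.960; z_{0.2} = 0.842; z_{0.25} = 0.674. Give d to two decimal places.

For a single sample (or paired design) of n = 25: d_min = (z_{α} + z_β)/√n.
z-sum = 1.960 + 0.674 = 2.634.
d_min = 2.634 / √25 = 2.634 / 5.000 = 0.527.

d_min ≈ 0.53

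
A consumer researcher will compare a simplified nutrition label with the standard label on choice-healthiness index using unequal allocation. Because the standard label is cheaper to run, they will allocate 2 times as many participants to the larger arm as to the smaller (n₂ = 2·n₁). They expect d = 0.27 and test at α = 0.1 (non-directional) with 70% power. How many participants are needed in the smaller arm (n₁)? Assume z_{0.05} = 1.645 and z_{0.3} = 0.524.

With allocation ratio k = n₂/n₁ = 2, Var(x̄₁−x̄₂) = σ²(1/n₁ + 1/(k·n₁)) = σ²·(k+1)/(k·n₁).
So n₁ = (1 + 1/k)·((z_{α/2} + z_β)/d)² = 1.500 × (2.169/0.27)².
n₁ = 1.500 × 64.53 = 96.8.
Round up: n₁ = 97, giving n₂ = 2 × 97 = 194.

n₁ = 97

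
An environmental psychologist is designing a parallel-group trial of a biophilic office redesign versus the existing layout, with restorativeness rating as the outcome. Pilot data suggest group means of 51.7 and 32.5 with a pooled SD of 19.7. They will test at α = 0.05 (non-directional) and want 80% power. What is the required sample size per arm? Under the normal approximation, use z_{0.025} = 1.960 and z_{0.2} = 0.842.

Cohen's d = |M₁ − M₂| / SD_pooled = |51.7 − 32.5| / 19.7 = 19.2 / 19.7 = 0.975.
For two independent groups with equal n: n = 2·((z_{α/2} + z_β) / d)².
z_{α/2} + z_β = 1.960 + 0.842 = 2.802.
n = 2 × (2.802 / 0.975)² = 2 × 2.874² = 2 × 8.26 = 16.5.
Round up to the next whole participant.

n = 17 per group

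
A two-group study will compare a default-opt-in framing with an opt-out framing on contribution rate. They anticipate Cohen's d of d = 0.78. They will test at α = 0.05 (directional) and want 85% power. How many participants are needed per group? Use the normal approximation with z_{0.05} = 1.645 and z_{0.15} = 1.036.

n = 24 per group

For two independent groups with equal n: n = 2·((z_{α} + z_β) / d)².
z_{α} + z_β = 1.645 + 1.036 = 2.681.
n = 2 × (2.681 / 0.78)² = 2 × 3.437² = 2 × 11.81 = 23.6.
Round up to the next whole participant.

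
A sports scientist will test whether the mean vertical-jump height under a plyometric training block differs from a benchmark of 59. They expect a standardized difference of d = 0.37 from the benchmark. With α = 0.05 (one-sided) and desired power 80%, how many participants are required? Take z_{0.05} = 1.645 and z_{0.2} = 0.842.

n = 46

For a one-sample test: n = ((z_{α} + z_β) / d)².
z_{α} + z_β = 1.645 + 0.842 = 2.487.
n = (2.487 / 0.37)² = 6.722² = 45.18.
Round up.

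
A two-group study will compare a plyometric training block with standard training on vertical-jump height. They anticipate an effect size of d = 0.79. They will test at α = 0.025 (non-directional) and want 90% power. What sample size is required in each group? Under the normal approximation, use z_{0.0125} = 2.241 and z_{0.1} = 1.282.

For two independent groups with equal n: n = 2·((z_{α/2} + z_β) / d)².
z_{α/2} + z_β = 2.241 + 1.282 = 3.523.
n = 2 × (3.523 / 0.79)² = 2 × 4.459² = 2 × 19.89 = 39.8.
Round up to the next whole participant.

n = 40 per group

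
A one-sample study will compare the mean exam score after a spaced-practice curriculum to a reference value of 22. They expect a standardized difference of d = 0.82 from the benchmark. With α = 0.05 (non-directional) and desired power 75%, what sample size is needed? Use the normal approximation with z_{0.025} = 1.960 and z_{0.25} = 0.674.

For a one-sample test: n = ((z_{α/2} + z_β) / d)².
z_{α/2} + z_β = 1.960 + 0.674 = 2.634.
n = (2.634 / 0.82)² = 3.212² = 10.32.
Round up.

n = 11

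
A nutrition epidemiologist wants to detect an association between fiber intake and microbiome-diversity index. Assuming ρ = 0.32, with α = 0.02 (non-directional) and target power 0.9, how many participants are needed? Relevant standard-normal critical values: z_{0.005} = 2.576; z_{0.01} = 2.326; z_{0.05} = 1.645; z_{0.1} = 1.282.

n = 122

Fisher's z: C = ½·ln((1+r)/(1−r)) = ½·ln(1.9412) = 0.3316.
n = ((z_{α/2} + z_β)/C)² + 3.
(2.326 + 1.282) / 0.3316 = 3.608 / 0.3316 = 10.881.
n = 10.881² + 3 = 118.39 + 3 = 121.4.
Round up.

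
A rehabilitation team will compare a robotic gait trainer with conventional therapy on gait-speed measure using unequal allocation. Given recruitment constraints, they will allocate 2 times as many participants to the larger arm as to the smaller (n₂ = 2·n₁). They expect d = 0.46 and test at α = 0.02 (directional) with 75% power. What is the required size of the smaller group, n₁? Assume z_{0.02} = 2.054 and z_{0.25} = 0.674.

With allocation ratio k = n₂/n₁ = 2, Var(x̄₁−x̄₂) = σ²(1/n₁ + 1/(k·n₁)) = σ²·(k+1)/(k·n₁).
So n₁ = (1 + 1/k)·((z_{α} + z_β)/d)² = 1.500 × (2.728/0.46)².
n₁ = 1.500 × 35.17 = 52.8.
Round up: n₁ = 53, giving n₂ = 2 × 53 = 106.

n₁ = 53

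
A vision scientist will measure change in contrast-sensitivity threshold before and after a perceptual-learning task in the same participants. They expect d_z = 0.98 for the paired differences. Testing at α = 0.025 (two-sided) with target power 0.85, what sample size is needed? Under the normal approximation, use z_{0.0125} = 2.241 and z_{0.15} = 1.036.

For a paired (one-sample on differences) test: n = ((z_{α/2} + z_β) / d)².
z_{α/2} + z_β = 2.241 + 1.036 = 3.277.
n = (3.277 / 0.98)² = 3.344² = 11.18.
Round up.

n = 12 pairs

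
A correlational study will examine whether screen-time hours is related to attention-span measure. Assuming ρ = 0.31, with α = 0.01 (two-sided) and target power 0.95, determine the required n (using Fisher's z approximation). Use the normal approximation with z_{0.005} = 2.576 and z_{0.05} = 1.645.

Fisher's z: C = ½·ln((1+r)/(1−r)) = ½·ln(1.8986) = 0.3205.
n = ((z_{α/2} + z_β)/C)² + 3.
(2.576 + 1.645) / 0.3205 = 4.221 / 0.3205 = 13.170.
n = 13.170² + 3 = 173.45 + 3 = 176.5.
Round up.

n = 177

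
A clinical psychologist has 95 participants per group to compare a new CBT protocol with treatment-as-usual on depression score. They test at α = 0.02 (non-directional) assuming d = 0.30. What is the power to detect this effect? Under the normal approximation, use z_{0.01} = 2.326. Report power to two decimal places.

For two equal groups, power = Φ(d·√(n/2) − z_{α/2}).
d·√(n/2) = 0.30 × √(95/2) = 0.30 × 6.892 = 2.068.
z_β = 2.068 − 2.326 = -0.258.
Power = Φ(-0.258) = 0.398.

power ≈ 0.40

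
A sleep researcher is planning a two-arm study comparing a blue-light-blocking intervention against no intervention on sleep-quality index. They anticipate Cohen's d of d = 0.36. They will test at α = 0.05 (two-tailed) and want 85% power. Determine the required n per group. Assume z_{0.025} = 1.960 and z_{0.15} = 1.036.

n = 139 per group

For two independent groups with equal n: n = 2·((z_{α/2} + z_β) / d)².
z_{α/2} + z_β = 1.960 + 1.036 = 2.996.
n = 2 × (2.996 / 0.36)² = 2 × 8.322² = 2 × 69.26 = 138.5.
Round up to the next whole participant.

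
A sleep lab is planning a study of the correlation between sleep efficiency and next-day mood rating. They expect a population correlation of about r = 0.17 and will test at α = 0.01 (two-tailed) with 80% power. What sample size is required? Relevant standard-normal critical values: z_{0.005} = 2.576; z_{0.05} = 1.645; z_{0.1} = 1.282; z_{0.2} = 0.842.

Fisher's z: C = ½·ln((1+r)/(1−r)) = ½·ln(1.4096) = 0.1717.
n = ((z_{α/2} + z_β)/C)² + 3.
(2.576 + 0.842) / 0.1717 = 3.418 / 0.1717 = 19.907.
n = 19.907² + 3 = 396.28 + 3 = 399.3.
Round up.

n = 400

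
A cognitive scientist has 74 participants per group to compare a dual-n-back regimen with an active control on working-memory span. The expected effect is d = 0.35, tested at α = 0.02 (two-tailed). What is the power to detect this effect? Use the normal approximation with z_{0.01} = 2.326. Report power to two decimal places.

For two equal groups, power = Φ(d·√(n/2) − z_{α/2}).
d·√(n/2) = 0.35 × √(74/2) = 0.35 × 6.083 = 2.129.
z_β = 2.129 − 2.326 = -0.197.
Power = Φ(-0.197) = 0.422.

power ≈ 0.42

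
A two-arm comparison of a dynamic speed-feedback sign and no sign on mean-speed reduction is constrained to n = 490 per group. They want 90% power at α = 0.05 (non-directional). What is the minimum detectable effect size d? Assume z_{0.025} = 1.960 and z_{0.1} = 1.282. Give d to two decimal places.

For two independent groups of n = 490 each: d_min = (z_{α/2} + z_β)·√(2/n).
z-sum = 1.960 + 1.282 = 3.242.
d_min = 3.242 × √(2/490) = 3.242 × 0.0639 = 0.207.

d_min ≈ 0.21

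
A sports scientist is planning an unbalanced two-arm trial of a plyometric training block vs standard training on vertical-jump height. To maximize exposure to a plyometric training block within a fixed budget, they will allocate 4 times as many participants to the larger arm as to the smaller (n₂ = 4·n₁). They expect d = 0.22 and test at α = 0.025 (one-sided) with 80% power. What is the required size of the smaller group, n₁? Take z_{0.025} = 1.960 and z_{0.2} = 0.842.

With allocation ratio k = n₂/n₁ = 4, Var(x̄₁−x̄₂) = σ²(1/n₁ + 1/(k·n₁)) = σ²·(k+1)/(k·n₁).
So n₁ = (1 + 1/k)·((z_{α} + z_β)/d)² = 1.250 × (2.802/0.22)².
n₁ = 1.250 × 162.21 = 202.8.
Round up: n₁ = 203, giving n₂ = 4 × 203 = 812.

n₁ = 203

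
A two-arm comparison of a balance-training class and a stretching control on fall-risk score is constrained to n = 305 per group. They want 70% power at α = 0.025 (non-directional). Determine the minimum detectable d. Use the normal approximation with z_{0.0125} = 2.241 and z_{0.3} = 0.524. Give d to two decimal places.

For two independent groups of n = 305 each: d_min = (z_{α/2} + z_β)·√(2/n).
z-sum = 2.241 + 0.524 = 2.765.
d_min = 2.765 × √(2/305) = 2.765 × 0.0810 = 0.224.

d_min ≈ 0.22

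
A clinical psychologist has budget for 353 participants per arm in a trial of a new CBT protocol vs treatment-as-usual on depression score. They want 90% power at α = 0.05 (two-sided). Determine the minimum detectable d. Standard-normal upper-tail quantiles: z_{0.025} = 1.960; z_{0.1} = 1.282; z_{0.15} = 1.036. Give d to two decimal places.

For two independent groups of n = 353 each: d_min = (z_{α/2} + z_β)·√(2/n).
z-sum = 1.960 + 1.282 = 3.242.
d_min = 3.242 × √(2/353) = 3.242 × 0.0753 = 0.244.

d_min ≈ 0.24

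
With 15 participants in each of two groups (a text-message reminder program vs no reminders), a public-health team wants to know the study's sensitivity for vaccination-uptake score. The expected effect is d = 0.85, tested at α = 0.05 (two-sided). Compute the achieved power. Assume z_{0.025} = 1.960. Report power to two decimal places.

power ≈ 0.64

For two equal groups, power = Φ(d·√(n/2) − z_{α/2}).
d·√(n/2) = 0.85 × √(15/2) = 0.85 × 2.739 = 2.328.
z_β = 2.328 − 1.960 = 0.368.
Power = Φ(0.368) = 0.643.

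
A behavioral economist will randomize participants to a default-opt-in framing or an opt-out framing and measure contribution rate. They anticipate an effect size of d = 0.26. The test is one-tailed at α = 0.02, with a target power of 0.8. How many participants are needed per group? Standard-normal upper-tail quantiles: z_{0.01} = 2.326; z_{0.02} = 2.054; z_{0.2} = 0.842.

n = 249 per group

For two independent groups with equal n: n = 2·((z_{α} + z_β) / d)².
z_{α} + z_β = 2.054 + 0.842 = 2.896.
n = 2 × (2.896 / 0.26)² = 2 × 11.138² = 2 × 124.07 = 248.1.
Round up to the next whole participant.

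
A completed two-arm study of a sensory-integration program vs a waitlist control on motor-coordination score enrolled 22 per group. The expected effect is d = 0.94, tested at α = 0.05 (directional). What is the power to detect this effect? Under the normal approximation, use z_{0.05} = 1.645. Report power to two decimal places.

For two equal groups, power = Φ(d·√(n/2) − z_{α}).
d·√(n/2) = 0.94 × √(22/2) = 0.94 × 3.317 = 3.118.
z_β = 3.118 − 1.645 = 1.473.
Power = Φ(1.473) = 0.930.

power ≈ 0.93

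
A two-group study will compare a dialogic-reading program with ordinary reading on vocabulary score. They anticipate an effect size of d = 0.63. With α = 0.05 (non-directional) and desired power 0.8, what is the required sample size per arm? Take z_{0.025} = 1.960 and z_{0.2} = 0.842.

For two independent groups with equal n: n = 2·((z_{α/2} + z_β) / d)².
z_{α/2} + z_β = 1.960 + 0.842 = 2.802.
n = 2 × (2.802 / 0.63)² = 2 × 4.448² = 2 × 19.78 = 39.6.
Round up to the next whole participant.

n = 40 per group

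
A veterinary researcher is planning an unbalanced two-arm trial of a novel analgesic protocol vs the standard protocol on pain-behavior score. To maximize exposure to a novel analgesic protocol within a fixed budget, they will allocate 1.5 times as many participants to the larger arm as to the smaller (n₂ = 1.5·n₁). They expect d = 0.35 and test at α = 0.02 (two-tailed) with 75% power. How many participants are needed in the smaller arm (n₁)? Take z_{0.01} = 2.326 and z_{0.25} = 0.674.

n₁ = 123

With allocation ratio k = n₂/n₁ = 1.5, Var(x̄₁−x̄₂) = σ²(1/n₁ + 1/(k·n₁)) = σ²·(k+1)/(k·n₁).
So n₁ = (1 + 1/k)·((z_{α/2} + z_β)/d)² = 1.667 × (3.000/0.35)².
n₁ = 1.667 × 73.47 = 122.4.
Round up: n₁ = 123, giving n₂ = ⌈1.5 × 123⌉ = ⌈184.5⌉ = 185.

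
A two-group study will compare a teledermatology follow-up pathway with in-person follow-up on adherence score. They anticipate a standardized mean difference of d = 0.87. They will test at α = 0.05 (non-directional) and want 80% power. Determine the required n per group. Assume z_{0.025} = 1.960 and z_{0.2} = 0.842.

For two independent groups with equal n: n = 2·((z_{α/2} + z_β) / d)².
z_{α/2} + z_β = 1.960 + 0.842 = 2.802.
n = 2 × (2.802 / 0.87)² = 2 × 3.221² = 2 × 10.37 = 20.7.
Round up to the next whole participant.

n = 21 per group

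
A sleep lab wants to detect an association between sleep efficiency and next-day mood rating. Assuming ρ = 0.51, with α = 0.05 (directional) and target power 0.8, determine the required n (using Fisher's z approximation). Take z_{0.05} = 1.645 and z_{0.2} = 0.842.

Fisher's z: C = ½·ln((1+r)/(1−r)) = ½·ln(3.0816) = 0.5627.
n = ((z_{α} + z_β)/C)² + 3.
(1.645 + 0.842) / 0.5627 = 2.487 / 0.5627 = 4.420.
n = 4.420² + 3 = 19.53 + 3 = 22.5.
Round up.

n = 23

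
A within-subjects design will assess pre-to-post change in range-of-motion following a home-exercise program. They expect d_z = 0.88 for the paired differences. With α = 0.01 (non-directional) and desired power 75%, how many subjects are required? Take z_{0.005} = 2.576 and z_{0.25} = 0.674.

n = 14 pairs

For a paired (one-sample on differences) test: n = ((z_{α/2} + z_β) / d)².
z_{α/2} + z_β = 2.576 + 0.674 = 3.250.
n = (3.250 / 0.88)² = 3.693² = 13.64.
Round up.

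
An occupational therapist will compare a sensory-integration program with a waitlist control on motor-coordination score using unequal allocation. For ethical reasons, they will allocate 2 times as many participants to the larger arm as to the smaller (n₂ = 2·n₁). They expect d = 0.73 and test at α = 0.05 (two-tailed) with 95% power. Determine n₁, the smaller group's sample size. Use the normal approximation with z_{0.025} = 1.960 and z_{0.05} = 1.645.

n₁ = 37

With allocation ratio k = n₂/n₁ = 2, Var(x̄₁−x̄₂) = σ²(1/n₁ + 1/(k·n₁)) = σ²·(k+1)/(k·n₁).
So n₁ = (1 + 1/k)·((z_{α/2} + z_β)/d)² = 1.500 × (3.605/0.73)².
n₁ = 1.500 × 24.39 = 36.6.
Round up: n₁ = 37, giving n₂ = 2 × 37 = 74.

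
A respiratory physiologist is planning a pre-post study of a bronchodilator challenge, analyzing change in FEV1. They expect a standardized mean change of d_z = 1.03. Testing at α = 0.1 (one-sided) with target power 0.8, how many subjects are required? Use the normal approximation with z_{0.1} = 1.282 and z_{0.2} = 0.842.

n = 5 pairs

For a paired (one-sample on differences) test: n = ((z_{α} + z_β) / d)².
z_{α} + z_β = 1.282 + 0.842 = 2.124.
n = (2.124 / 1.03)² = 2.062² = 4.25.
Round up.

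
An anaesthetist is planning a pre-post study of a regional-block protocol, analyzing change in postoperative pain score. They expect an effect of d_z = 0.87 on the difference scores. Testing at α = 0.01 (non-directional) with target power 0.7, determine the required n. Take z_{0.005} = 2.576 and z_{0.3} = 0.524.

For a paired (one-sample on differences) test: n = ((z_{α/2} + z_β) / d)².
z_{α/2} + z_β = 2.576 + 0.524 = 3.100.
n = (3.100 / 0.87)² = 3.563² = 12.70.
Round up.

n = 13 pairs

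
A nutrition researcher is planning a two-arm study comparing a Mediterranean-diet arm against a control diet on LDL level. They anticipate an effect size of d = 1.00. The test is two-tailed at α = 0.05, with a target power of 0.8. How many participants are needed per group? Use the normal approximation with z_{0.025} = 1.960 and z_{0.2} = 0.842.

n = 16 per group

For two independent groups with equal n: n = 2·((z_{α/2} + z_β) / d)².
z_{α/2} + z_β = 1.960 + 0.842 = 2.802.
n = 2 × (2.802 / 1.00)² = 2 × 2.802² = 2 × 7.85 = 15.7.
Round up to the next whole participant.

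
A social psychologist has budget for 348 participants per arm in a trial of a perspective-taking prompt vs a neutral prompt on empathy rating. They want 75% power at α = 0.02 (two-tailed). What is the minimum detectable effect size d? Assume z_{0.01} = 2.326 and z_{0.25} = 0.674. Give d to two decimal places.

For two independent groups of n = 348 each: d_min = (z_{α/2} + z_β)·√(2/n).
z-sum = 2.326 + 0.674 = 3.000.
d_min = 3.000 × √(2/348) = 3.000 × 0.0758 = 0.227.

d_min ≈ 0.23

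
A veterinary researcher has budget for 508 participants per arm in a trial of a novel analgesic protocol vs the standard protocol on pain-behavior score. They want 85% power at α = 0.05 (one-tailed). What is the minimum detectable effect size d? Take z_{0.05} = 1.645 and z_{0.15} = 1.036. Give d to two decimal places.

d_min ≈ 0.17

For two independent groups of n = 508 each: d_min = (z_{α} + z_β)·√(2/n).
z-sum = 1.645 + 1.036 = 2.681.
d_min = 2.681 × √(2/508) = 2.681 × 0.0627 = 0.168.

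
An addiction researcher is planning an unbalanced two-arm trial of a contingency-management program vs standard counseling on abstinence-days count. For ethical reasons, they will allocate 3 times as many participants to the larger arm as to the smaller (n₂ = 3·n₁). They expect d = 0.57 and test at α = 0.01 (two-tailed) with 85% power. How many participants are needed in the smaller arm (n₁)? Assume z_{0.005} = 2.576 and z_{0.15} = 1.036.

With allocation ratio k = n₂/n₁ = 3, Var(x̄₁−x̄₂) = σ²(1/n₁ + 1/(k·n₁)) = σ²·(k+1)/(k·n₁).
So n₁ = (1 + 1/k)·((z_{α/2} + z_β)/d)² = 1.333 × (3.612/0.57)².
n₁ = 1.333 × 40.16 = 53.5.
Round up: n₁ = 54, giving n₂ = 3 × 54 = 162.

n₁ = 54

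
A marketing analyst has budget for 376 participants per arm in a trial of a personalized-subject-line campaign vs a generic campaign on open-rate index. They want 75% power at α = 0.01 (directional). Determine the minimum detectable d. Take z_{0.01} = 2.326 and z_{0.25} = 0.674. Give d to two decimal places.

For two independent groups of n = 376 each: d_min = (z_{α} + z_β)·√(2/n).
z-sum = 2.326 + 0.674 = 3.000.
d_min = 3.000 × √(2/376) = 3.000 × 0.0729 = 0.219.

d_min ≈ 0.22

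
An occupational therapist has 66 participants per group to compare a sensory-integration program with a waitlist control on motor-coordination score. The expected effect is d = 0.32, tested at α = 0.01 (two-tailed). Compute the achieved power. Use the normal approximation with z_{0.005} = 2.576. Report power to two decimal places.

power ≈ 0.23

For two equal groups, power = Φ(d·√(n/2) − z_{α/2}).
d·√(n/2) = 0.32 × √(66/2) = 0.32 × 5.745 = 1.838.
z_β = 1.838 − 2.576 = -0.738.
Power = Φ(-0.738) = 0.230.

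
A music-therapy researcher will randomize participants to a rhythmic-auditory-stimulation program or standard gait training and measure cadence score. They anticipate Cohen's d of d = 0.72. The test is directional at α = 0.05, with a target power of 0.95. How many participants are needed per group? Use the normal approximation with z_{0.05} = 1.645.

For two independent groups with equal n: n = 2·((z_{α} + z_β) / d)².
z_{α} + z_β = 1.645 + 1.645 = 3.290.
n = 2 × (3.290 / 0.72)² = 2 × 4.569² = 2 × 20.88 = 41.8.
Round up to the next whole participant.

n = 42 per group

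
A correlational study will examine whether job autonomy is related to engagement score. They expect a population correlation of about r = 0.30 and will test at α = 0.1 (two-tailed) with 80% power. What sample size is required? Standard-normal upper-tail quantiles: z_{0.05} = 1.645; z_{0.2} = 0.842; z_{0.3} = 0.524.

n = 68

Fisher's z: C = ½·ln((1+r)/(1−r)) = ½·ln(1.8571) = 0.3095.
n = ((z_{α/2} + z_β)/C)² + 3.
(1.645 + 0.842) / 0.3095 = 2.487 / 0.3095 = 8.036.
n = 8.036² + 3 = 64.57 + 3 = 67.6.
Round up.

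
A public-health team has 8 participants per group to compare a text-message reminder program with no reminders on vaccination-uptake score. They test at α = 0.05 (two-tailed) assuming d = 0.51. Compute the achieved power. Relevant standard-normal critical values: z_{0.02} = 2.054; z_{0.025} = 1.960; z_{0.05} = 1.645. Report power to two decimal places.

power ≈ 0.17

For two equal groups, power = Φ(d·√(n/2) − z_{α/2}).
d·√(n/2) = 0.51 × √(8/2) = 0.51 × 2.000 = 1.020.
z_β = 1.020 − 1.960 = -0.940.
Power = Φ(-0.940) = 0.174.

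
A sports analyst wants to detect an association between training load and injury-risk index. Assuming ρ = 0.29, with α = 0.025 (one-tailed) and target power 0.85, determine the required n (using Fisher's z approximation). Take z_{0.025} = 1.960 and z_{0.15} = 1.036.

n = 104

Fisher's z: C = ½·ln((1+r)/(1−r)) = ½·ln(1.8169) = 0.2986.
n = ((z_{α} + z_β)/C)² + 3.
(1.960 + 1.036) / 0.2986 = 2.996 / 0.2986 = 10.033.
n = 10.033² + 3 = 100.67 + 3 = 103.7.
Round up.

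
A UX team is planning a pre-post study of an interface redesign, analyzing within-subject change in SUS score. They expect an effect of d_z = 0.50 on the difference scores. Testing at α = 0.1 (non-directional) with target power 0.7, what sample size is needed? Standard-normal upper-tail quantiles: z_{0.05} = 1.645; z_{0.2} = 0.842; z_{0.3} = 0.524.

For a paired (one-sample on differences) test: n = ((z_{α/2} + z_β) / d)².
z_{α/2} + z_β = 1.645 + 0.524 = 2.169.
n = (2.169 / 0.50)² = 4.338² = 18.82.
Round up.

n = 19 pairs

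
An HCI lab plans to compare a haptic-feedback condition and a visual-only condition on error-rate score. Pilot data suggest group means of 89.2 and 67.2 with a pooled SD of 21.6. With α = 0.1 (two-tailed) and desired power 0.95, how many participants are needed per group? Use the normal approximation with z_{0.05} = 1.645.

n = 21 per group

Cohen's d = |M₁ − M₂| / SD_pooled = |89.2 − 67.2| / 21.6 = 22.0 / 21.6 = 1.019.
For two independent groups with equal n: n = 2·((z_{α/2} + z_β) / d)².
z_{α/2} + z_β = 1.645 + 1.645 = 3.290.
n = 2 × (3.290 / 1.019)² = 2 × 3.229² = 2 × 10.42 = 20.8.
Round up to the next whole participant.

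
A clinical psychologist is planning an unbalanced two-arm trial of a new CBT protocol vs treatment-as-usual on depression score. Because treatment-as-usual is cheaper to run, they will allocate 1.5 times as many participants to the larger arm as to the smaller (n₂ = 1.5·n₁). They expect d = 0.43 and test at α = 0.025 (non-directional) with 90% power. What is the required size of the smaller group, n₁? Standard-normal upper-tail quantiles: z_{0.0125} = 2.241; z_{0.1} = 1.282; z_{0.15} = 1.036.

n₁ = 112

With allocation ratio k = n₂/n₁ = 1.5, Var(x̄₁−x̄₂) = σ²(1/n₁ + 1/(k·n₁)) = σ²·(k+1)/(k·n₁).
So n₁ = (1 + 1/k)·((z_{α/2} + z_β)/d)² = 1.667 × (3.523/0.43)².
n₁ = 1.667 × 67.13 = 111.9.
Round up: n₁ = 112, giving n₂ = 1.5 × 112 = 168.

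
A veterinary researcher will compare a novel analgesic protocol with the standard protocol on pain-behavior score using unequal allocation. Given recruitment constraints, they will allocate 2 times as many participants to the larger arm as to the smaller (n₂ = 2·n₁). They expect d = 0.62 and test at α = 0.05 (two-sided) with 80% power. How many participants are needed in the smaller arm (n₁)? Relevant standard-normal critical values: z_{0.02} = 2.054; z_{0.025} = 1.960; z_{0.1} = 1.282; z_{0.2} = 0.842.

With allocation ratio k = n₂/n₁ = 2, Var(x̄₁−x̄₂) = σ²(1/n₁ + 1/(k·n₁)) = σ²·(k+1)/(k·n₁).
So n₁ = (1 + 1/k)·((z_{α/2} + z_β)/d)² = 1.500 × (2.802/0.62)².
n₁ = 1.500 × 20.42 = 30.6.
Round up: n₁ = 31, giving n₂ = 2 × 31 = 62.

n₁ = 31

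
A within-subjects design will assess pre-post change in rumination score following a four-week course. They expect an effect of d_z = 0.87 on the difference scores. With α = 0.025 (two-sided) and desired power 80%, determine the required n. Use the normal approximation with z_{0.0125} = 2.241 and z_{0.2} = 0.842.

For a paired (one-sample on differences) test: n = ((z_{α/2} + z_β) / d)².
z_{α/2} + z_β = 2.241 + 0.842 = 3.083.
n = (3.083 / 0.87)² = 3.544² = 12.56.
Round up.

n = 13 pairs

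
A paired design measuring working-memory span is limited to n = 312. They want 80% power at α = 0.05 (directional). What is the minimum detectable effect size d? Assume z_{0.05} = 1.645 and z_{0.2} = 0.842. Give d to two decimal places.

d_min ≈ 0.14

For a single sample (or paired design) of n = 312: d_min = (z_{α} + z_β)/√n.
z-sum = 1.645 + 0.842 = 2.487.
d_min = 2.487 / √312 = 2.487 / 17.664 = 0.141.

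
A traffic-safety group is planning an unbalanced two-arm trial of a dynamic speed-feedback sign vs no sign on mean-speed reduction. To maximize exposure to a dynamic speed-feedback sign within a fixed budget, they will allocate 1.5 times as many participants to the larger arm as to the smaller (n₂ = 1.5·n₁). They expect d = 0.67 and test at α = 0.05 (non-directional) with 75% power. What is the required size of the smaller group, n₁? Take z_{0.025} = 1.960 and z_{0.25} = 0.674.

n₁ = 26

With allocation ratio k = n₂/n₁ = 1.5, Var(x̄₁−x̄₂) = σ²(1/n₁ + 1/(k·n₁)) = σ²·(k+1)/(k·n₁).
So n₁ = (1 + 1/k)·((z_{α/2} + z_β)/d)² = 1.667 × (2.634/0.67)².
n₁ = 1.667 × 15.46 = 25.8.
Round up: n₁ = 26, giving n₂ = 1.5 × 26 = 39.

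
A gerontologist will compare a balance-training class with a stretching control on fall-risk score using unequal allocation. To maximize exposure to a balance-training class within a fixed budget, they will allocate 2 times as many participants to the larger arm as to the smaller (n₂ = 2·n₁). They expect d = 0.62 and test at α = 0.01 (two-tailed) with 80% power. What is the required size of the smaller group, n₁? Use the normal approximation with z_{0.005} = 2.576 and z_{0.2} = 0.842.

With allocation ratio k = n₂/n₁ = 2, Var(x̄₁−x̄₂) = σ²(1/n₁ + 1/(k·n₁)) = σ²·(k+1)/(k·n₁).
So n₁ = (1 + 1/k)·((z_{α/2} + z_β)/d)² = 1.500 × (3.418/0.62)².
n₁ = 1.500 × 30.39 = 45.6.
Round up: n₁ = 46, giving n₂ = 2 × 46 = 92.

n₁ = 46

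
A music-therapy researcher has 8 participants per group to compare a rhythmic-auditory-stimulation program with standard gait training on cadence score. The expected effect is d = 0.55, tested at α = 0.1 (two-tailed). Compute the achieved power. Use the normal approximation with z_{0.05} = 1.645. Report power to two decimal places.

power ≈ 0.29

For two equal groups, power = Φ(d·√(n/2) − z_{α/2}).
d·√(n/2) = 0.55 × √(8/2) = 0.55 × 2.000 = 1.100.
z_β = 1.100 − 1.645 = -0.545.
Power = Φ(-0.545) = 0.293.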